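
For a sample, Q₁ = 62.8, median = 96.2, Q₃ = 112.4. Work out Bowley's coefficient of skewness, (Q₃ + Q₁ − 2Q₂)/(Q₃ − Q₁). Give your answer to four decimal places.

-0.3468

numerator: Q₃ + Q₁ − 2Q₂ = 112.4 + 62.8 − 2×96.2 = -17.2000
denominator: Q₃ − Q₁ = 112.4 − 62.8 = 49.6000
Bowley skewness = -17.2000 / 49.6000 ≈ -0.3468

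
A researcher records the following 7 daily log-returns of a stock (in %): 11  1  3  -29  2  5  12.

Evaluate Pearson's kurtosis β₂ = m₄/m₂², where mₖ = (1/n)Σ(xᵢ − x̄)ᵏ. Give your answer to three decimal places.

x̄ = 0.7143
Σ(xᵢ − x̄)² = 1141.4286 ⇒ m₂ = 163.06122
Σ(xᵢ − x̄)⁴ = 807363.4927 ⇒ m₄ = 115337.64182
m₂² = 26588.96293
β₂ = m₄/m₂² = 115337.64182 / 26588.96293 ≈ 4.338

4.338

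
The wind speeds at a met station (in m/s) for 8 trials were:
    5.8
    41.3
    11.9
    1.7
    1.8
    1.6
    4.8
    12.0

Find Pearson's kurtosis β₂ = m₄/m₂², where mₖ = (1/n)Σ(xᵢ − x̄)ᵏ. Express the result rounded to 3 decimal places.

x̄ = 10.1125
Σ(xᵢ − x̄)² = 1238.5688 ⇒ m₂ = 154.82109
Σ(xᵢ − x̄)⁴ = 962266.8099 ⇒ m₄ = 120283.35124
m₂² = 23969.57107
β₂ = m₄/m₂² = 120283.35124 / 23969.57107 ≈ 5.018

5.018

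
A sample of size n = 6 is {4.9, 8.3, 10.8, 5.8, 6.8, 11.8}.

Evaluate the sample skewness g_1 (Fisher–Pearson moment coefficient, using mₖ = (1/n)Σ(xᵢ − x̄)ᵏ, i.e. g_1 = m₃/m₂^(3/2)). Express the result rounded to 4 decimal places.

x̄ = (4.9 + 8.3 + 10.8 + 5.8 + 6.8 + 11.8) / 6 = 8.0667
deviations (xᵢ − x̄): -3.1667, 0.2333, 2.7333, -2.2667, -1.2667, 3.7333
Σ(xᵢ − x̄)² = 38.2333 ⇒ m₂ = 38.2333/6 = 6.37222
Σ(xᵢ − x̄)³ = 27.0356 ⇒ m₃ = 27.0356/6 = 4.50593
m₂^(3/2) = 6.37222^(1.5) = 16.08557
g_1 = m₃ / m₂^(3/2) = 4.50593 / 16.08557 ≈ 0.2801

0.2801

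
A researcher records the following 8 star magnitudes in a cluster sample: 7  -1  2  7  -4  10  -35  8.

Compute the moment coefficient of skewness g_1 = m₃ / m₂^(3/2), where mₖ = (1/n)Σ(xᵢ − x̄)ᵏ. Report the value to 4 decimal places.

-1.8120

x̄ = (7 - 1 + 2 + 7 - 4 + 10 - 35 + 8) / 8 = -0.7500
deviations (xᵢ − x̄): 7.7500, -0.2500, 2.7500, 7.7500, -3.2500, 10.7500, -34.2500, 8.7500
Σ(xᵢ − x̄)² = 1503.5000 ⇒ m₂ = 1503.5000/8 = 187.93750
Σ(xᵢ − x̄)³ = -37347.7500 ⇒ m₃ = -37347.7500/8 = -4668.46875
m₂^(3/2) = 187.93750^(1.5) = 2576.44080
g_1 = m₃ / m₂^(3/2) = -4668.46875 / 2576.44080 ≈ -1.8120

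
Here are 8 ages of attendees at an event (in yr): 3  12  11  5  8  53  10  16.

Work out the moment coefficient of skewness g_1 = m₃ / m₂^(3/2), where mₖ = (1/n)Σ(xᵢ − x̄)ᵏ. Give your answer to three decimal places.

x̄ = (3 + 12 + 11 + 5 + 8 + 53 + 10 + 16) / 8 = 14.7500
deviations (xᵢ − x̄): -11.7500, -2.7500, -3.7500, -9.7500, -6.7500, 38.2500, -4.7500, 1.2500
Σ(xᵢ − x̄)² = 1787.5000 ⇒ m₂ = 1787.5000/8 = 223.43750
Σ(xᵢ − x̄)³ = 52926.7500 ⇒ m₃ = 52926.7500/8 = 6615.84375
m₂^(3/2) = 223.43750^(1.5) = 3339.90486
g_1 = m₃ / m₂^(3/2) = 6615.84375 / 3339.90486 ≈ 1.981

1.981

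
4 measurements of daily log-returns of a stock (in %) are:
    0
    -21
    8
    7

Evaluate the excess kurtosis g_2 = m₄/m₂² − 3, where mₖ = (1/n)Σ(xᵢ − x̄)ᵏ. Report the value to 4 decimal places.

-0.8728

x̄ = -1.5000
Σ(xᵢ − x̄)² = 545.0000 ⇒ m₂ = 136.25000
Σ(xᵢ − x̄)⁴ = 157960.2500 ⇒ m₄ = 39490.06250
m₂² = 18564.06250
g_2 = m₄/m₂² − 3 = 2.12723 − 3 ≈ -0.8728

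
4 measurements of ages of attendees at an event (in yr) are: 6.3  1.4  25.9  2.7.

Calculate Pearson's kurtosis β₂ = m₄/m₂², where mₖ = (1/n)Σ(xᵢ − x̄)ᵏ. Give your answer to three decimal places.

x̄ = 9.0750
Σ(xᵢ − x̄)² = 390.3275 ⇒ m₂ = 97.58188
Σ(xᵢ − x̄)⁴ = 85315.4729 ⇒ m₄ = 21328.86823
m₂² = 9522.22233
β₂ = m₄/m₂² = 21328.86823 / 9522.22233 ≈ 2.240

2.240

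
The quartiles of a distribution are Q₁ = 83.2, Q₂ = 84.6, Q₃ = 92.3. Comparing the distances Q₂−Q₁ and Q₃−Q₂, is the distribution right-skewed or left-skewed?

Q₂ − Q₁ = 1.4;  Q₃ − Q₂ = 7.7
Q₃ − Q₂ > Q₂ − Q₁ ⇒ the upper half is more spread out ⇒ right-skewed.

right-skewed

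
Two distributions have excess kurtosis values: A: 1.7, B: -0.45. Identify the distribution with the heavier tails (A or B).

A

Higher excess kurtosis ⇒ heavier tails relative to the normal distribution.
1.7 vs -0.45: the larger is 1.7, so A has heavier tails. (A is leptokurtic — heavier-than-normal tails; the other is platykurtic.)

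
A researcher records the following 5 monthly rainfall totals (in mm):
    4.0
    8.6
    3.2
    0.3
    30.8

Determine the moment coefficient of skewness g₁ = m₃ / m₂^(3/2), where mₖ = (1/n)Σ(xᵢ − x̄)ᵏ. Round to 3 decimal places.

x̄ = (4.0 + 8.6 + 3.2 + 0.3 + 30.8) / 5 = 9.3800
deviations (xᵢ − x̄): -5.3800, -0.7800, -6.1800, -9.0800, 21.4200
Σ(xᵢ − x̄)² = 609.0080 ⇒ m₂ = 609.0080/5 = 121.80160
Σ(xᵢ − x̄)³ = 8687.0095 ⇒ m₃ = 8687.0095/5 = 1737.40190
m₂^(3/2) = 121.80160^(1.5) = 1344.24828
g₁ = m₃ / m₂^(3/2) = 1737.40190 / 1344.24828 ≈ 1.292

1.292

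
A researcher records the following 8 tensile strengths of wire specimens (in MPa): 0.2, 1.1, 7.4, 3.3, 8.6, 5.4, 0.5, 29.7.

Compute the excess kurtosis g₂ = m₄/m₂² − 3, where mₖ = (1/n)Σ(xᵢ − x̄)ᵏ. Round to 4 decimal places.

x̄ = 7.0250
Σ(xᵢ − x̄)² = 657.5550 ⇒ m₂ = 82.19437
Σ(xᵢ − x̄)⁴ = 269776.5292 ⇒ m₄ = 33722.06616
m₂² = 6755.91528
g₂ = m₄/m₂² − 3 = 4.99149 − 3 ≈ 1.9915

1.9915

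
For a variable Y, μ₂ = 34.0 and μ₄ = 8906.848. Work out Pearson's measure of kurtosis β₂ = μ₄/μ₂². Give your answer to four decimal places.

7.7049

μ₂² = 34.0² = 1156.00000
μ₄/μ₂² = 8906.848 / 1156.00000 = 7.70489
β₂ ≈ 7.7049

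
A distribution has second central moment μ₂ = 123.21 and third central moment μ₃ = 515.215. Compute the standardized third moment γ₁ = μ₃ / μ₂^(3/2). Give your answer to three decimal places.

σ = √μ₂ = √123.21 = 11.10000
σ³ = μ₂^(3/2) = 1367.63100
γ₁ = μ₃/σ³ = 515.215 / 1367.63100 ≈ 0.377

0.377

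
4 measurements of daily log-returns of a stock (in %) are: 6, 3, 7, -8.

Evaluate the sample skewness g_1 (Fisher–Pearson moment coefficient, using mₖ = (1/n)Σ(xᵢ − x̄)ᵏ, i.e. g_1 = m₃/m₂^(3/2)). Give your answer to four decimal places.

x̄ = (6 + 3 + 7 - 8) / 4 = 2.0000
deviations (xᵢ − x̄): 4.0000, 1.0000, 5.0000, -10.0000
Σ(xᵢ − x̄)² = 142.0000 ⇒ m₂ = 142.0000/4 = 35.50000
Σ(xᵢ − x̄)³ = -810.0000 ⇒ m₃ = -810.0000/4 = -202.50000
m₂^(3/2) = 35.50000^(1.5) = 211.51566
g_1 = m₃ / m₂^(3/2) = -202.50000 / 211.51566 ≈ -0.9574

-0.9574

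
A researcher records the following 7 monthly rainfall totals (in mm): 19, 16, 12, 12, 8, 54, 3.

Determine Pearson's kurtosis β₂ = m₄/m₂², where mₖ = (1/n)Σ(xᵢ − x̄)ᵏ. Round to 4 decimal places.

x̄ = 17.7143
Σ(xᵢ − x̄)² = 1697.4286 ⇒ m₂ = 242.48980
Σ(xᵢ − x̄)⁴ = 1791500.9621 ⇒ m₄ = 255928.70887
m₂² = 58801.30112
β₂ = m₄/m₂² = 255928.70887 / 58801.30112 ≈ 4.3524

4.3524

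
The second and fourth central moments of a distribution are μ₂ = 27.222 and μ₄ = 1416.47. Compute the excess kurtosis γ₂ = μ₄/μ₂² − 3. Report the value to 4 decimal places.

-1.0885

μ₂² = 27.222² = 741.03728
μ₄/μ₂² = 1416.47 / 741.03728 = 1.91147
γ₂ = 1.91147 − 3 ≈ -1.0885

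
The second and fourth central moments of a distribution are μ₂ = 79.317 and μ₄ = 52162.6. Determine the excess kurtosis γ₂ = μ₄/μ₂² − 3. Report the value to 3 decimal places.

5.291

μ₂² = 79.317² = 6291.18649
μ₄/μ₂² = 52162.6 / 6291.18649 = 8.29138
γ₂ = 8.29138 − 3 ≈ 5.291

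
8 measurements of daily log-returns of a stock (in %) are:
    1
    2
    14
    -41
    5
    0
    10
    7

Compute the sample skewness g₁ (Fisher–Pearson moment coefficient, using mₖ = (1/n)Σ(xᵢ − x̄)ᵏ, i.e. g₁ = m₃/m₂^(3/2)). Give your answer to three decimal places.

x̄ = (1 + 2 + 14 - 41 + 5 + 0 + 10 + 7) / 8 = -0.2500
deviations (xᵢ − x̄): 1.2500, 2.2500, 14.2500, -40.7500, 5.2500, 0.2500, 10.2500, 7.2500
Σ(xᵢ − x̄)² = 2055.5000 ⇒ m₂ = 2055.5000/8 = 256.93750
Σ(xᵢ − x̄)³ = -63158.2500 ⇒ m₃ = -63158.2500/8 = -7894.78125
m₂^(3/2) = 256.93750^(1.5) = 4118.52059
g₁ = m₃ / m₂^(3/2) = -7894.78125 / 4118.52059 ≈ -1.917

-1.917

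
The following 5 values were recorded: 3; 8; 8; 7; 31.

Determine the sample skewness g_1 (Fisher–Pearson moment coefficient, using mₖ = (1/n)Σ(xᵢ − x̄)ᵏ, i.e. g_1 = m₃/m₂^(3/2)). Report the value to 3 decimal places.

x̄ = (3 + 8 + 8 + 7 + 31) / 5 = 11.4000
deviations (xᵢ − x̄): -8.4000, -3.4000, -3.4000, -4.4000, 19.6000
Σ(xᵢ − x̄)² = 497.2000 ⇒ m₂ = 497.2000/5 = 99.44000
Σ(xᵢ − x̄)³ = 6773.0400 ⇒ m₃ = 6773.0400/5 = 1354.60800
m₂^(3/2) = 99.44000^(1.5) = 991.61177
g_1 = m₃ / m₂^(3/2) = 1354.60800 / 991.61177 ≈ 1.366

1.366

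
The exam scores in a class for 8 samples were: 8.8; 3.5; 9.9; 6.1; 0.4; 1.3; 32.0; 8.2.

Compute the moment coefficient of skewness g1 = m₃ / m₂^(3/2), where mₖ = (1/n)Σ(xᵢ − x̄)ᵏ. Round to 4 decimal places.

1.7272

x̄ = (8.8 + 3.5 + 9.9 + 6.1 + 0.4 + 1.3 + 32.0 + 8.2) / 8 = 8.7750
deviations (xᵢ − x̄): 0.0250, -5.2750, 1.1250, -2.6750, -8.3750, -7.4750, 23.2250, -0.5750
Σ(xᵢ − x̄)² = 701.9950 ⇒ m₂ = 701.9950/8 = 87.74938
Σ(xᵢ − x̄)³ = 11357.7938 ⇒ m₃ = 11357.7938/8 = 1419.72422
m₂^(3/2) = 87.74938^(1.5) = 821.98908
g1 = m₃ / m₂^(3/2) = 1419.72422 / 821.98908 ≈ 1.7272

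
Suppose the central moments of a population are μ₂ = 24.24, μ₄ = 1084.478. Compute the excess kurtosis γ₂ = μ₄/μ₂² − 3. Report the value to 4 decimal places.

-1.1543

μ₂² = 24.24² = 587.57760
μ₄/μ₂² = 1084.478 / 587.57760 = 1.84568
γ₂ = 1.84568 − 3 ≈ -1.1543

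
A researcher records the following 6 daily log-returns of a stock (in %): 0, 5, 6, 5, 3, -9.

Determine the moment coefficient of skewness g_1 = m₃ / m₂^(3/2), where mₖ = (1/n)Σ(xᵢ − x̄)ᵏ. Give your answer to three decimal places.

x̄ = (0 + 5 + 6 + 5 + 3 - 9) / 6 = 1.6667
deviations (xᵢ − x̄): -1.6667, 3.3333, 4.3333, 3.3333, 1.3333, -10.6667
Σ(xᵢ − x̄)² = 159.3333 ⇒ m₂ = 159.3333/6 = 26.55556
Σ(xᵢ − x̄)³ = -1060.4444 ⇒ m₃ = -1060.4444/6 = -176.74074
m₂^(3/2) = 26.55556^(1.5) = 136.84631
g_1 = m₃ / m₂^(3/2) = -176.74074 / 136.84631 ≈ -1.292

-1.292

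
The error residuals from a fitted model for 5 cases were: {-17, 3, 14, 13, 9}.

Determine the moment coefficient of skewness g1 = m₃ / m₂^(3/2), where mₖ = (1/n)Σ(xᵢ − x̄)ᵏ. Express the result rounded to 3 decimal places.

-1.112

x̄ = (-17 + 3 + 14 + 13 + 9) / 5 = 4.4000
deviations (xᵢ − x̄): -21.4000, -1.4000, 9.6000, 8.6000, 4.6000
Σ(xᵢ − x̄)² = 647.2000 ⇒ m₂ = 647.2000/5 = 129.44000
Σ(xᵢ − x̄)³ = -8184.9600 ⇒ m₃ = -8184.9600/5 = -1636.99200
m₂^(3/2) = 129.44000^(1.5) = 1472.66090
g1 = m₃ / m₂^(3/2) = -1636.99200 / 1472.66090 ≈ -1.112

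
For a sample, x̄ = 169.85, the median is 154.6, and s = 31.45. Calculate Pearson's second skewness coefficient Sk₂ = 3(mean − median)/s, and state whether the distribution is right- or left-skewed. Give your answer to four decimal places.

Sk₂ = 3(169.85 − 154.6) / 31.45 = 3 × 15.2500 / 31.45
    = 45.7500 / 31.45 ≈ 1.4547
Sk₂ > 0 ⇒ mean > median ⇒ right-skewed (positive skew).

1.4547, right-skewed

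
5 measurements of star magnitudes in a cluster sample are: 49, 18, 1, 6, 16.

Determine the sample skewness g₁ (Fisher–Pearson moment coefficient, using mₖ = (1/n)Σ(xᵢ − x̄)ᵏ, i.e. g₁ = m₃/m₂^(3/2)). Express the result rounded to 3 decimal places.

x̄ = (49 + 18 + 1 + 6 + 16) / 5 = 18.0000
deviations (xᵢ − x̄): 31.0000, 0.0000, -17.0000, -12.0000, -2.0000
Σ(xᵢ − x̄)² = 1398.0000 ⇒ m₂ = 1398.0000/5 = 279.60000
Σ(xᵢ − x̄)³ = 23142.0000 ⇒ m₃ = 23142.0000/5 = 4628.40000
m₂^(3/2) = 279.60000^(1.5) = 4675.25981
g₁ = m₃ / m₂^(3/2) = 4628.40000 / 4675.25981 ≈ 0.990

0.990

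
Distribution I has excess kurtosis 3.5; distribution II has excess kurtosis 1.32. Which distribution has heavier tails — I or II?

I

Higher excess kurtosis ⇒ heavier tails relative to the normal distribution.
3.5 vs 1.32: the larger is 3.5, so I has heavier tails.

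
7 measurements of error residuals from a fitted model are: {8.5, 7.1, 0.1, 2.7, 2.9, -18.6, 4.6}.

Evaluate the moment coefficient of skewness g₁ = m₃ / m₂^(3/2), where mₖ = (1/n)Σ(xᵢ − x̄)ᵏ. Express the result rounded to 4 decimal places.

-1.6402

x̄ = (8.5 + 7.1 + 0.1 + 2.7 + 2.9 - 18.6 + 4.6) / 7 = 1.0429
deviations (xᵢ − x̄): 7.4571, 6.0571, -0.9429, 1.6571, 1.8571, -19.6429, 3.5571
Σ(xᵢ − x̄)² = 497.8771 ⇒ m₂ = 497.8771/7 = 71.12531
Σ(xᵢ − x̄)³ = -6886.9943 ⇒ m₃ = -6886.9943/7 = -983.85633
m₂^(3/2) = 71.12531^(1.5) = 599.84110
g₁ = m₃ / m₂^(3/2) = -983.85633 / 599.84110 ≈ -1.6402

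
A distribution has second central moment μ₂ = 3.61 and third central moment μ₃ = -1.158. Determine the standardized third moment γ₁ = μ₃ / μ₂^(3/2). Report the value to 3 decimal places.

-0.169

σ = √μ₂ = √3.61 = 1.90000
σ³ = μ₂^(3/2) = 6.85900
γ₁ = μ₃/σ³ = -1.158 / 6.85900 ≈ -0.169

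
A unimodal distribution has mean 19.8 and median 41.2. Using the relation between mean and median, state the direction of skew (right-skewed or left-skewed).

mean − median = 19.8 − 41.2 = -21.4
mean < median ⇒ the longer tail is on the left ⇒ left-skewed (negatively skewed).

left-skewed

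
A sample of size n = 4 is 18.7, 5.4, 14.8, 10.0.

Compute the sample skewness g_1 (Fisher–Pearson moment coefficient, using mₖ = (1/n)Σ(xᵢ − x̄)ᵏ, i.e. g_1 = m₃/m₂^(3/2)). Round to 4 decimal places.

x̄ = (18.7 + 5.4 + 14.8 + 10.0) / 4 = 12.2250
deviations (xᵢ − x̄): 6.4750, -6.8250, 2.5750, -2.2250
Σ(xᵢ − x̄)² = 100.0875 ⇒ m₂ = 100.0875/4 = 25.02188
Σ(xᵢ − x̄)³ = -40.3856 ⇒ m₃ = -40.3856/4 = -10.09641
m₂^(3/2) = 25.02188^(1.5) = 125.16410
g_1 = m₃ / m₂^(3/2) = -10.09641 / 125.16410 ≈ -0.0807

-0.0807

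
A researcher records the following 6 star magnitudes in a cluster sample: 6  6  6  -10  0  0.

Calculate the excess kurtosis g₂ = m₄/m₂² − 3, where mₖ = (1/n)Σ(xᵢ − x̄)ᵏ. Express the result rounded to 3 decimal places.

-0.238

x̄ = 1.3333
Σ(xᵢ − x̄)² = 197.3333 ⇒ m₂ = 32.88889
Σ(xᵢ − x̄)⁴ = 17927.1111 ⇒ m₄ = 2987.85185
m₂² = 1081.67901
g₂ = m₄/m₂² − 3 = 2.76224 − 3 ≈ -0.238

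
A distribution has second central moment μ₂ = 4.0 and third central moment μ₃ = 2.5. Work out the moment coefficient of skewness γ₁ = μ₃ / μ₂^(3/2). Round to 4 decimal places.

σ = √μ₂ = √4.0 = 2.00000
σ³ = μ₂^(3/2) = 8.00000
γ₁ = μ₃/σ³ = 2.5 / 8.00000 ≈ 0.3125

0.3125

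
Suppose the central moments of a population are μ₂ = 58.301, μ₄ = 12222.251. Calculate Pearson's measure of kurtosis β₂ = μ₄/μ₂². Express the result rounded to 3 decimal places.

μ₂² = 58.301² = 3399.00660
μ₄/μ₂² = 12222.251 / 3399.00660 = 3.59583
β₂ ≈ 3.596

3.596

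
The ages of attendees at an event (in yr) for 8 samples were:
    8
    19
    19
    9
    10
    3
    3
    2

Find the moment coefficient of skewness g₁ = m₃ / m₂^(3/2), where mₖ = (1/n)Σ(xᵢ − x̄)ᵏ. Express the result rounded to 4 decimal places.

0.5382

x̄ = (8 + 19 + 19 + 9 + 10 + 3 + 3 + 2) / 8 = 9.1250
deviations (xᵢ − x̄): -1.1250, 9.8750, 9.8750, -0.1250, 0.8750, -6.1250, -6.1250, -7.1250
Σ(xᵢ − x̄)² = 322.8750 ⇒ m₂ = 322.8750/8 = 40.35938
Σ(xᵢ − x̄)³ = 1103.9063 ⇒ m₃ = 1103.9063/8 = 137.98828
m₂^(3/2) = 40.35938^(1.5) = 256.39919
g₁ = m₃ / m₂^(3/2) = 137.98828 / 256.39919 ≈ 0.5382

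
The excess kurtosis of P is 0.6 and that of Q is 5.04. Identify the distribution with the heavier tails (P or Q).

Higher excess kurtosis ⇒ heavier tails relative to the normal distribution.
0.6 vs 5.04: the larger is 5.04, so Q has heavier tails.

Q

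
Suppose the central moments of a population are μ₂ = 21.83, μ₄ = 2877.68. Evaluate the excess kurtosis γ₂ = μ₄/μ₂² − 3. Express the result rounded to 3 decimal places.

μ₂² = 21.83² = 476.54890
μ₄/μ₂² = 2877.68 / 476.54890 = 6.03858
γ₂ = 6.03858 − 3 ≈ 3.039

3.039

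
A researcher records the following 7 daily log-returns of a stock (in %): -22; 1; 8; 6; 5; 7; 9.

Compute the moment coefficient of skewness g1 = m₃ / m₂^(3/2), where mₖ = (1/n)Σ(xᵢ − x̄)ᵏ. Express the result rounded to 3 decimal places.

x̄ = (-22 + 1 + 8 + 6 + 5 + 7 + 9) / 7 = 2.0000
deviations (xᵢ − x̄): -24.0000, -1.0000, 6.0000, 4.0000, 3.0000, 5.0000, 7.0000
Σ(xᵢ − x̄)² = 712.0000 ⇒ m₂ = 712.0000/7 = 101.71429
Σ(xᵢ − x̄)³ = -13050.0000 ⇒ m₃ = -13050.0000/7 = -1864.28571
m₂^(3/2) = 101.71429^(1.5) = 1025.82418
g1 = m₃ / m₂^(3/2) = -1864.28571 / 1025.82418 ≈ -1.817

-1.817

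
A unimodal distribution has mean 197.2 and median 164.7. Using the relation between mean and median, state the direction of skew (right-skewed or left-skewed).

mean − median = 197.2 − 164.7 = 32.5
mean > median ⇒ the longer tail is on the right ⇒ right-skewed (positively skewed).

right-skewed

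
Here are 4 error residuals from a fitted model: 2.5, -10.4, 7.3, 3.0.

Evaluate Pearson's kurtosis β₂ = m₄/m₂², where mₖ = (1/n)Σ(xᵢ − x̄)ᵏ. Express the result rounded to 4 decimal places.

x̄ = 0.6000
Σ(xᵢ − x̄)² = 175.2600 ⇒ m₂ = 43.81500
Σ(xᵢ − x̄)⁴ = 16702.3218 ⇒ m₄ = 4175.58045
m₂² = 1919.75423
β₂ = m₄/m₂² = 4175.58045 / 1919.75423 ≈ 2.1751

2.1751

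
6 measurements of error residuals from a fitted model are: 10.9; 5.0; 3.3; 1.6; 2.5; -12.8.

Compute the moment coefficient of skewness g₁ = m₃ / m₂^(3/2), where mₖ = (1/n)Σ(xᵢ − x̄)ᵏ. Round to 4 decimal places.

x̄ = (10.9 + 5.0 + 3.3 + 1.6 + 2.5 - 12.8) / 6 = 1.7500
deviations (xᵢ − x̄): 9.1500, 3.2500, 1.5500, -0.1500, 0.7500, -14.5500
Σ(xᵢ − x̄)² = 308.9750 ⇒ m₂ = 308.9750/6 = 51.49583
Σ(xᵢ − x̄)³ = -2275.7400 ⇒ m₃ = -2275.7400/6 = -379.29000
m₂^(3/2) = 51.49583^(1.5) = 369.53718
g₁ = m₃ / m₂^(3/2) = -379.29000 / 369.53718 ≈ -1.0264

-1.0264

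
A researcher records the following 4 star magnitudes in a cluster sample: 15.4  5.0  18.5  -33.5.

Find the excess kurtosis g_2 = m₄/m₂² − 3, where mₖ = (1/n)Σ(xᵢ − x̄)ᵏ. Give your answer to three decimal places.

-0.834

x̄ = 1.3500
Σ(xᵢ − x̄)² = 1719.3700 ⇒ m₂ = 429.84250
Σ(xᵢ − x̄)⁴ = 1600718.1840 ⇒ m₄ = 400179.54601
m₂² = 184764.57481
g_2 = m₄/m₂² − 3 = 2.16589 − 3 ≈ -0.834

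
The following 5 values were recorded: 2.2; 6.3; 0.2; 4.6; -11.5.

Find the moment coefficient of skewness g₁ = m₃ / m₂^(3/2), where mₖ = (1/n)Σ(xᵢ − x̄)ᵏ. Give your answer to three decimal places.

x̄ = (2.2 + 6.3 + 0.2 + 4.6 - 11.5) / 5 = 0.3600
deviations (xᵢ − x̄): 1.8400, 5.9400, -0.1600, 4.2400, -11.8600
Σ(xᵢ − x̄)² = 197.3320 ⇒ m₂ = 197.3320/5 = 39.46640
Σ(xᵢ − x̄)³ = -1376.1878 ⇒ m₃ = -1376.1878/5 = -275.23757
m₂^(3/2) = 39.46640^(1.5) = 247.93696
g₁ = m₃ / m₂^(3/2) = -275.23757 / 247.93696 ≈ -1.110

-1.110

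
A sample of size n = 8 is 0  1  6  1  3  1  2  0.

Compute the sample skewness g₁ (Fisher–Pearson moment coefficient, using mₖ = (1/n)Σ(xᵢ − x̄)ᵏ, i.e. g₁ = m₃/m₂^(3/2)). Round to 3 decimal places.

x̄ = (0 + 1 + 6 + 1 + 3 + 1 + 2 + 0) / 8 = 1.7500
deviations (xᵢ − x̄): -1.7500, -0.7500, 4.2500, -0.7500, 1.2500, -0.7500, 0.2500, -1.7500
Σ(xᵢ − x̄)² = 27.5000 ⇒ m₂ = 27.5000/8 = 3.43750
Σ(xᵢ − x̄)³ = 66.7500 ⇒ m₃ = 66.7500/8 = 8.34375
m₂^(3/2) = 3.43750^(1.5) = 6.37330
g₁ = m₃ / m₂^(3/2) = 8.34375 / 6.37330 ≈ 1.309

1.309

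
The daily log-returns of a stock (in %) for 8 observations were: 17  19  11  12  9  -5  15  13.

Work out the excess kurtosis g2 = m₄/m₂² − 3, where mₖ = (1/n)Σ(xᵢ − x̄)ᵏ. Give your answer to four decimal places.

x̄ = 11.3750
Σ(xᵢ − x̄)² = 379.8750 ⇒ m₂ = 47.48438
Σ(xᵢ − x̄)⁴ = 76492.4941 ⇒ m₄ = 9561.56177
m₂² = 2254.76587
g2 = m₄/m₂² − 3 = 4.24060 − 3 ≈ 1.2406

1.2406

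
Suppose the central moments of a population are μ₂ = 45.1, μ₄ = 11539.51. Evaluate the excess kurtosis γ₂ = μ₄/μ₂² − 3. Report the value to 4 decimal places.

μ₂² = 45.1² = 2034.01000
μ₄/μ₂² = 11539.51 / 2034.01000 = 5.67328
γ₂ = 5.67328 − 3 ≈ 2.6733

2.6733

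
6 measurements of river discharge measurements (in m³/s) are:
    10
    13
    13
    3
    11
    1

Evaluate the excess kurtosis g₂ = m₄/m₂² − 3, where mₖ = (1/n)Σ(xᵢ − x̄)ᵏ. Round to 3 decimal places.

-1.385

x̄ = 8.5000
Σ(xᵢ − x̄)² = 135.5000 ⇒ m₂ = 22.58333
Σ(xᵢ − x̄)⁴ = 4943.3750 ⇒ m₄ = 823.89583
m₂² = 510.00694
g₂ = m₄/m₂² − 3 = 1.61546 − 3 ≈ -1.385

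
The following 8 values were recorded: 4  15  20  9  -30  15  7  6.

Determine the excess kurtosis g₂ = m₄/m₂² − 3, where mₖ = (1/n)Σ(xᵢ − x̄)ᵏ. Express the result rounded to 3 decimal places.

1.861

x̄ = 5.7500
Σ(xᵢ − x̄)² = 1667.5000 ⇒ m₂ = 208.43750
Σ(xᵢ − x̄)⁴ = 1689443.4063 ⇒ m₄ = 211180.42578
m₂² = 43446.19141
g₂ = m₄/m₂² − 3 = 4.86074 − 3 ≈ 1.861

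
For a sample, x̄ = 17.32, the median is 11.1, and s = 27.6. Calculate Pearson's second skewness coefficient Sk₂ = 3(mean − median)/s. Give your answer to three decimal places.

0.676

Sk₂ = 3(17.32 − 11.1) / 27.6 = 3 × 6.2200 / 27.6
    = 18.6600 / 27.6 ≈ 0.676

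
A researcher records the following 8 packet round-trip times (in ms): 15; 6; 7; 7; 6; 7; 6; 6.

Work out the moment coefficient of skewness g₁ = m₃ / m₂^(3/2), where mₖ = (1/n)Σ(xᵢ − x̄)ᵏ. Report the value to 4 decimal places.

x̄ = (15 + 6 + 7 + 7 + 6 + 7 + 6 + 6) / 8 = 7.5000
deviations (xᵢ − x̄): 7.5000, -1.5000, -0.5000, -0.5000, -1.5000, -0.5000, -1.5000, -1.5000
Σ(xᵢ − x̄)² = 66.0000 ⇒ m₂ = 66.0000/8 = 8.25000
Σ(xᵢ − x̄)³ = 408.0000 ⇒ m₃ = 408.0000/8 = 51.00000
m₂^(3/2) = 8.25000^(1.5) = 23.69632
g₁ = m₃ / m₂^(3/2) = 51.00000 / 23.69632 ≈ 2.1522

2.1522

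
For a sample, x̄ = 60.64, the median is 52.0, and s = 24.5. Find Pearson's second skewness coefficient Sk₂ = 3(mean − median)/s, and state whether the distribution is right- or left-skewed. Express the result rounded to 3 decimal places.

Sk₂ = 3(60.64 − 52.0) / 24.5 = 3 × 8.6400 / 24.5
    = 25.9200 / 24.5 ≈ 1.058
Sk₂ > 0 ⇒ mean > median ⇒ right-skewed (positive skew).

1.058, right-skewed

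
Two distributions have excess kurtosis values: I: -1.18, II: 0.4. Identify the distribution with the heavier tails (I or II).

Higher excess kurtosis ⇒ heavier tails relative to the normal distribution.
-1.18 vs 0.4: the larger is 0.4, so II has heavier tails. (II is leptokurtic — heavier-than-normal tails; the other is platykurtic.)

II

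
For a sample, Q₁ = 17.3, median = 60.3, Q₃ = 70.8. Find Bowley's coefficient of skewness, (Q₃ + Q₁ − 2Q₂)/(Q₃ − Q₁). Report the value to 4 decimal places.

numerator: Q₃ + Q₁ − 2Q₂ = 70.8 + 17.3 − 2×60.3 = -32.5000
denominator: Q₃ − Q₁ = 70.8 − 17.3 = 53.5000
Bowley skewness = -32.5000 / 53.5000 ≈ -0.6075

-0.6075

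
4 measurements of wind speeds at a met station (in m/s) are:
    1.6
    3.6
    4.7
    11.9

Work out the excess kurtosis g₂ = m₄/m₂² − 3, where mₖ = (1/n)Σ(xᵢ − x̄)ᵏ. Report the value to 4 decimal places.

-0.8489

x̄ = 5.4500
Σ(xᵢ − x̄)² = 60.4100 ⇒ m₂ = 15.10250
Σ(xᵢ − x̄)⁴ = 1962.5044 ⇒ m₄ = 490.62611
m₂² = 228.08551
g₂ = m₄/m₂² − 3 = 2.15106 − 3 ≈ -0.8489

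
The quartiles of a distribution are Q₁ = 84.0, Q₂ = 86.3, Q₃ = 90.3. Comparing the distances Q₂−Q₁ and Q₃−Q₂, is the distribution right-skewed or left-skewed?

right-skewed

Q₂ − Q₁ = 2.3;  Q₃ − Q₂ = 4.0
Q₃ − Q₂ > Q₂ − Q₁ ⇒ the upper half is more spread out ⇒ right-skewed.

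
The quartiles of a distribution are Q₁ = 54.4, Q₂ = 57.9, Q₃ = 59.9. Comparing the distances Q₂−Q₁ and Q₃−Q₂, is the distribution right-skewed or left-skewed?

Q₂ − Q₁ = 3.5;  Q₃ − Q₂ = 2.0
Q₂ − Q₁ > Q₃ − Q₂ ⇒ the lower half is more spread out ⇒ left-skewed.

left-skewed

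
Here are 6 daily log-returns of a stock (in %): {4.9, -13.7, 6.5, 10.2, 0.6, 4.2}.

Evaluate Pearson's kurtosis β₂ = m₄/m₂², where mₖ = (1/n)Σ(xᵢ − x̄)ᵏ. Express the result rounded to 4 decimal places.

x̄ = 2.1167
Σ(xᵢ − x̄)² = 349.1083 ⇒ m₂ = 58.18472
Σ(xᵢ − x̄)⁴ = 67306.1593 ⇒ m₄ = 11217.69321
m₂² = 3385.46190
β₂ = m₄/m₂² = 11217.69321 / 3385.46190 ≈ 3.3135

3.3135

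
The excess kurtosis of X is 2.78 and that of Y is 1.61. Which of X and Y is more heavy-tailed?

Higher excess kurtosis ⇒ heavier tails relative to the normal distribution.
2.78 vs 1.61: the larger is 2.78, so X has heavier tails.

X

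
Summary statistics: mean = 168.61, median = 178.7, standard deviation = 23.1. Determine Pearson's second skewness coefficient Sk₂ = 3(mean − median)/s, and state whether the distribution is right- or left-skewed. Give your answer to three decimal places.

Sk₂ = 3(168.61 − 178.7) / 23.1 = 3 × -10.0900 / 23.1
    = -30.2700 / 23.1 ≈ -1.310
Sk₂ < 0 ⇒ mean < median ⇒ left-skewed (negative skew).

-1.310, left-skewed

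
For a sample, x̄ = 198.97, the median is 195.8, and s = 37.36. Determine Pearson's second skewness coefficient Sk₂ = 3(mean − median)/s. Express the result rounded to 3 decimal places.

Sk₂ = 3(198.97 − 195.8) / 37.36 = 3 × 3.1700 / 37.36
    = 9.5100 / 37.36 ≈ 0.255

0.255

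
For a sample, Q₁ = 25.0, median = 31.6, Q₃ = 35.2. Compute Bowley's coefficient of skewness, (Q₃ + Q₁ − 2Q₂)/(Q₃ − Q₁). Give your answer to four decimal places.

numerator: Q₃ + Q₁ − 2Q₂ = 35.2 + 25.0 − 2×31.6 = -3.0000
denominator: Q₃ − Q₁ = 35.2 − 25.0 = 10.2000
Bowley skewness = -3.0000 / 10.2000 ≈ -0.2941

-0.2941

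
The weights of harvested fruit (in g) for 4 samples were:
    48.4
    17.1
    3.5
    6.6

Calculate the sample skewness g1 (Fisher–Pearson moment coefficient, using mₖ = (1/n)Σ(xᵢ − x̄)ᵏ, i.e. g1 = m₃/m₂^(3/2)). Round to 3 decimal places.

x̄ = (48.4 + 17.1 + 3.5 + 6.6) / 4 = 18.9000
deviations (xᵢ − x̄): 29.5000, -1.8000, -15.4000, -12.3000
Σ(xᵢ − x̄)² = 1261.9400 ⇒ m₂ = 1261.9400/4 = 315.48500
Σ(xᵢ − x̄)³ = 20153.4120 ⇒ m₃ = 20153.4120/4 = 5038.35300
m₂^(3/2) = 315.48500^(1.5) = 5603.61221
g1 = m₃ / m₂^(3/2) = 5038.35300 / 5603.61221 ≈ 0.899

0.899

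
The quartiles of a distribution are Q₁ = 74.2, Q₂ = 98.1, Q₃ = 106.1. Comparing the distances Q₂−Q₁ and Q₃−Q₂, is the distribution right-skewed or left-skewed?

left-skewed

Q₂ − Q₁ = 23.9;  Q₃ − Q₂ = 8.0
Q₂ − Q₁ > Q₃ − Q₂ ⇒ the lower half is more spread out ⇒ left-skewed.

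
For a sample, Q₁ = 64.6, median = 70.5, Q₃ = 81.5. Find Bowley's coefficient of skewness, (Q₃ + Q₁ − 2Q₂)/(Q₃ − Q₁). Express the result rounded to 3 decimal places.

0.302

numerator: Q₃ + Q₁ − 2Q₂ = 81.5 + 64.6 − 2×70.5 = 5.1000
denominator: Q₃ − Q₁ = 81.5 − 64.6 = 16.9000
Bowley skewness = 5.1000 / 16.9000 ≈ 0.302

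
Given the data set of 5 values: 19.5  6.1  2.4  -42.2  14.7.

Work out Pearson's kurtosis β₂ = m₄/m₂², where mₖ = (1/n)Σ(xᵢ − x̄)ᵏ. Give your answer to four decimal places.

x̄ = 0.1000
Σ(xᵢ − x̄)² = 2420.1000 ⇒ m₂ = 484.02000
Σ(xᵢ − x̄)⁴ = 3389966.7234 ⇒ m₄ = 677993.34468
m₂² = 234275.36040
β₂ = m₄/m₂² = 677993.34468 / 234275.36040 ≈ 2.8940

2.8940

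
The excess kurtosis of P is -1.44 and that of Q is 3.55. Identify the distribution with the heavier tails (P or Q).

Q

Higher excess kurtosis ⇒ heavier tails relative to the normal distribution.
-1.44 vs 3.55: the larger is 3.55, so Q has heavier tails. (Q is leptokurtic — heavier-than-normal tails; the other is platykurtic.)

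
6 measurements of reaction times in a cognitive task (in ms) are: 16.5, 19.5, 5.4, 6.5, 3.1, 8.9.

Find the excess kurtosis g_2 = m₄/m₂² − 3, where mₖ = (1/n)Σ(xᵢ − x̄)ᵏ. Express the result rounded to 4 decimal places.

x̄ = 9.9833
Σ(xᵢ − x̄)² = 214.7283 ⇒ m₂ = 35.78806
Σ(xᵢ − x̄)⁴ = 12840.5971 ⇒ m₄ = 2140.09952
m₂² = 1280.78492
g_2 = m₄/m₂² − 3 = 1.67093 − 3 ≈ -1.3291

-1.3291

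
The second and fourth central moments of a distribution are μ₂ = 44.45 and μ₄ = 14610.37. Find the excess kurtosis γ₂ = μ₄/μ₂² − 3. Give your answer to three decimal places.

μ₂² = 44.45² = 1975.80250
μ₄/μ₂² = 14610.37 / 1975.80250 = 7.39465
γ₂ = 7.39465 − 3 ≈ 4.395

4.395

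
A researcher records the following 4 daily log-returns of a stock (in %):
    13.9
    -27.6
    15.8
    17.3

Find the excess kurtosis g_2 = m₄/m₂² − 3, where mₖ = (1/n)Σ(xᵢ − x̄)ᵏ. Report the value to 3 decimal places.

-0.678

x̄ = 4.8500
Σ(xᵢ − x̄)² = 1409.8100 ⇒ m₂ = 352.45250
Σ(xᵢ − x̄)⁴ = 1153924.6690 ⇒ m₄ = 288481.16726
m₂² = 124222.76476
g_2 = m₄/m₂² − 3 = 2.32229 − 3 ≈ -0.678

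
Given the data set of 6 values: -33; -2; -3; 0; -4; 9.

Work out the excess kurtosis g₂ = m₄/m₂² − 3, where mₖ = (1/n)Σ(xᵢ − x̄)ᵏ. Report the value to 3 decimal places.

x̄ = -5.5000
Σ(xᵢ − x̄)² = 1017.5000 ⇒ m₂ = 169.58333
Σ(xᵢ − x̄)⁴ = 617228.3750 ⇒ m₄ = 102871.39583
m₂² = 28758.50694
g₂ = m₄/m₂² − 3 = 3.57708 − 3 ≈ 0.577

0.577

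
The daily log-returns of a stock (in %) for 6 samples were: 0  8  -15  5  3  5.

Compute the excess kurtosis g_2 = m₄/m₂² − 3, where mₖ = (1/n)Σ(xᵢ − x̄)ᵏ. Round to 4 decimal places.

x̄ = 1.0000
Σ(xᵢ − x̄)² = 342.0000 ⇒ m₂ = 57.00000
Σ(xᵢ − x̄)⁴ = 68466.0000 ⇒ m₄ = 11411.00000
m₂² = 3249.00000
g_2 = m₄/m₂² − 3 = 3.51216 − 3 ≈ 0.5122

0.5122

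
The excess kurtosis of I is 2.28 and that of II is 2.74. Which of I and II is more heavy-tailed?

II

Higher excess kurtosis ⇒ heavier tails relative to the normal distribution.
2.28 vs 2.74: the larger is 2.74, so II has heavier tails.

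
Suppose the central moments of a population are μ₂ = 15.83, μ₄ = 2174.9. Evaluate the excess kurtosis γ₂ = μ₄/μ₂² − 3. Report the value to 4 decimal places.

μ₂² = 15.83² = 250.58890
μ₄/μ₂² = 2174.9 / 250.58890 = 8.67916
γ₂ = 8.67916 − 3 ≈ 5.6792

5.6792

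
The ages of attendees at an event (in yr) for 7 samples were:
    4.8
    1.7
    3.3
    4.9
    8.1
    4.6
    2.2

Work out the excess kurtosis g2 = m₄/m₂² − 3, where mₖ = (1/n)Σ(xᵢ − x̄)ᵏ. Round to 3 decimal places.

-0.332

x̄ = 4.2286
Σ(xᵢ − x̄)² = 27.2743 ⇒ m₂ = 3.89633
Σ(xᵢ − x̄)⁴ = 283.5244 ⇒ m₄ = 40.50349
m₂² = 15.18136
g2 = m₄/m₂² − 3 = 2.66797 − 3 ≈ -0.332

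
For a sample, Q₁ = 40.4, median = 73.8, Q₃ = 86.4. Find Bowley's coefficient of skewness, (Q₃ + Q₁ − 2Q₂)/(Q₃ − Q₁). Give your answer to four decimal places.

numerator: Q₃ + Q₁ − 2Q₂ = 86.4 + 40.4 − 2×73.8 = -20.8000
denominator: Q₃ − Q₁ = 86.4 − 40.4 = 46.0000
Bowley skewness = -20.8000 / 46.0000 ≈ -0.4522

-0.4522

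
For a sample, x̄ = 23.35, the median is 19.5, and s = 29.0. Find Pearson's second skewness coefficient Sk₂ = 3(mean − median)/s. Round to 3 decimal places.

0.398

Sk₂ = 3(23.35 − 19.5) / 29.0 = 3 × 3.8500 / 29.0
    = 11.5500 / 29.0 ≈ 0.398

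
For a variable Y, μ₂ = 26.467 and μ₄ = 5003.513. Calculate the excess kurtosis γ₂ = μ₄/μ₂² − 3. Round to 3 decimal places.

μ₂² = 26.467² = 700.50209
μ₄/μ₂² = 5003.513 / 700.50209 = 7.14275
γ₂ = 7.14275 − 3 ≈ 4.143

4.143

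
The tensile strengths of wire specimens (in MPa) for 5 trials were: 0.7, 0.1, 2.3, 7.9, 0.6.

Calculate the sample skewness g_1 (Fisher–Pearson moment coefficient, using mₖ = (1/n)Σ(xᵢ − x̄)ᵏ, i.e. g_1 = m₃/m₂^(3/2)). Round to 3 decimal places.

1.277

x̄ = (0.7 + 0.1 + 2.3 + 7.9 + 0.6) / 5 = 2.3200
deviations (xᵢ − x̄): -1.6200, -2.2200, -0.0200, 5.5800, -1.7200
Σ(xᵢ − x̄)² = 41.6480 ⇒ m₂ = 41.6480/5 = 8.32960
Σ(xᵢ − x̄)³ = 153.4601 ⇒ m₃ = 153.4601/5 = 30.69202
m₂^(3/2) = 8.32960^(1.5) = 24.04010
g_1 = m₃ / m₂^(3/2) = 30.69202 / 24.04010 ≈ 1.277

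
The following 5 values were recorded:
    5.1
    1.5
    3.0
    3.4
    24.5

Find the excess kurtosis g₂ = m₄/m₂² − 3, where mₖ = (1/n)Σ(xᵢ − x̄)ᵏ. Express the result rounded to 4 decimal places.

x̄ = 7.5000
Σ(xᵢ − x̄)² = 367.8200 ⇒ m₂ = 73.56400
Σ(xᵢ − x̄)⁴ = 85542.8162 ⇒ m₄ = 17108.56324
m₂² = 5411.66210
g₂ = m₄/m₂² − 3 = 3.16142 − 3 ≈ 0.1614

0.1614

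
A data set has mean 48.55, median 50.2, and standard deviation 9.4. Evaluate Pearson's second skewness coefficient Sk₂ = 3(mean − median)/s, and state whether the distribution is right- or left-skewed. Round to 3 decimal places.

Sk₂ = 3(48.55 − 50.2) / 9.4 = 3 × -1.6500 / 9.4
    = -4.9500 / 9.4 ≈ -0.527
Sk₂ < 0 ⇒ mean < median ⇒ left-skewed (negative skew).

-0.527, left-skewed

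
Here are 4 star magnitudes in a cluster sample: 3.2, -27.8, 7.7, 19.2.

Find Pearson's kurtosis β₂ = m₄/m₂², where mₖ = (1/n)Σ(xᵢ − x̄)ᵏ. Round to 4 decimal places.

x̄ = 0.5750
Σ(xᵢ − x̄)² = 1209.6875 ⇒ m₂ = 302.42188
Σ(xᵢ − x̄)⁴ = 771209.1611 ⇒ m₄ = 192802.29028
m₂² = 91458.99048
β₂ = m₄/m₂² = 192802.29028 / 91458.99048 ≈ 2.1081

2.1081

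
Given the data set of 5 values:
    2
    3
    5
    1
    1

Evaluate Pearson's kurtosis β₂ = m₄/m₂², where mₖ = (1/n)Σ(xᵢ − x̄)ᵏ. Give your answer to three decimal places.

2.134

x̄ = 2.4000
Σ(xᵢ − x̄)² = 11.2000 ⇒ m₂ = 2.24000
Σ(xᵢ − x̄)⁴ = 53.5360 ⇒ m₄ = 10.70720
m₂² = 5.01760
β₂ = m₄/m₂² = 10.70720 / 5.01760 ≈ 2.134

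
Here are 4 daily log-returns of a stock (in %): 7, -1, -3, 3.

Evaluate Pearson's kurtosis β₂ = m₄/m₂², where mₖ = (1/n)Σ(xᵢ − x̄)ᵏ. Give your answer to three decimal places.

1.573

x̄ = 1.5000
Σ(xᵢ − x̄)² = 59.0000 ⇒ m₂ = 14.75000
Σ(xᵢ − x̄)⁴ = 1369.2500 ⇒ m₄ = 342.31250
m₂² = 217.56250
β₂ = m₄/m₂² = 342.31250 / 217.56250 ≈ 1.573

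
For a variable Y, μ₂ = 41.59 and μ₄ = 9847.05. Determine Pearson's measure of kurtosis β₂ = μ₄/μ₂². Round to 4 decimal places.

5.6928

μ₂² = 41.59² = 1729.72810
μ₄/μ₂² = 9847.05 / 1729.72810 = 5.69283
β₂ ≈ 5.6928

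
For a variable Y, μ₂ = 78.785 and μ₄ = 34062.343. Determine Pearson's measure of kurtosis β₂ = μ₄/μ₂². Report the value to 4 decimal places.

μ₂² = 78.785² = 6207.07623
μ₄/μ₂² = 34062.343 / 6207.07623 = 5.48766
β₂ ≈ 5.4877

5.4877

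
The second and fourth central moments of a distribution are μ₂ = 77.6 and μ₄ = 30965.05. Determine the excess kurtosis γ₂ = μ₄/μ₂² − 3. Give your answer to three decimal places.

2.142

μ₂² = 77.6² = 6021.76000
μ₄/μ₂² = 30965.05 / 6021.76000 = 5.14219
γ₂ = 5.14219 − 3 ≈ 2.142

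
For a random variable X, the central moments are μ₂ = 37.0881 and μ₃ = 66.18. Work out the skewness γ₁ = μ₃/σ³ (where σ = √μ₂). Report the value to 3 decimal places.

σ = √μ₂ = √37.0881 = 6.09000
σ³ = μ₂^(3/2) = 225.86653
γ₁ = μ₃/σ³ = 66.18 / 225.86653 ≈ 0.293

0.293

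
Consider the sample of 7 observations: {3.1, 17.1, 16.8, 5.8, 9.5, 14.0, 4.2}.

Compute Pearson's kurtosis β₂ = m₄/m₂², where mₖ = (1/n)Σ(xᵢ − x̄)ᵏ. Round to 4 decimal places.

1.3444

x̄ = 10.0714
Σ(xᵢ − x̄)² = 211.7543 ⇒ m₂ = 30.25061
Σ(xᵢ − x̄)⁴ = 8611.8083 ⇒ m₄ = 1230.25833
m₂² = 915.09954
β₂ = m₄/m₂² = 1230.25833 / 915.09954 ≈ 1.3444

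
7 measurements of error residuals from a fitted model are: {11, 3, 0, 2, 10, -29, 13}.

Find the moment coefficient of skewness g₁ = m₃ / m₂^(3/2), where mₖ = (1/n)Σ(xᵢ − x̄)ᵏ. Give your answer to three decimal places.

-1.541

x̄ = (11 + 3 + 0 + 2 + 10 - 29 + 13) / 7 = 1.4286
deviations (xᵢ − x̄): 9.5714, 1.5714, -1.4286, 0.5714, 8.5714, -30.4286, 11.5714
Σ(xᵢ − x̄)² = 1229.7143 ⇒ m₂ = 1229.7143/7 = 175.67347
Σ(xᵢ − x̄)³ = -25116.6122 ⇒ m₃ = -25116.6122/7 = -3588.08746
m₂^(3/2) = 175.67347^(1.5) = 2328.40899
g₁ = m₃ / m₂^(3/2) = -3588.08746 / 2328.40899 ≈ -1.541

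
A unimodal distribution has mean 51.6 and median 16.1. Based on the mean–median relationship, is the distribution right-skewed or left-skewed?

mean − median = 51.6 − 16.1 = 35.5
mean > median ⇒ the longer tail is on the right ⇒ right-skewed (positively skewed).

right-skewed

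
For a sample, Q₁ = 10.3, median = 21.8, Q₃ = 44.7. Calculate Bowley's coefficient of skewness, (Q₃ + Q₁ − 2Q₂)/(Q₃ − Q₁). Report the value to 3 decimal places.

numerator: Q₃ + Q₁ − 2Q₂ = 44.7 + 10.3 − 2×21.8 = 11.4000
denominator: Q₃ − Q₁ = 44.7 − 10.3 = 34.4000
Bowley skewness = 11.4000 / 34.4000 ≈ 0.331

0.331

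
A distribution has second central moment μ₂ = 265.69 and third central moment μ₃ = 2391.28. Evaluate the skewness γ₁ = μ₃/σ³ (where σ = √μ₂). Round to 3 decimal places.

0.552

σ = √μ₂ = √265.69 = 16.30000
σ³ = μ₂^(3/2) = 4330.74700
γ₁ = μ₃/σ³ = 2391.28 / 4330.74700 ≈ 0.552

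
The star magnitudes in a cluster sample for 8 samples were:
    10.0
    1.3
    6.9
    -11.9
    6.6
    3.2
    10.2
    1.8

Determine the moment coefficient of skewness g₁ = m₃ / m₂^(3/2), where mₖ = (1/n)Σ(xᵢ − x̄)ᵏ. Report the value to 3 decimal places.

x̄ = (10.0 + 1.3 + 6.9 - 11.9 + 6.6 + 3.2 + 10.2 + 1.8) / 8 = 3.5125
deviations (xᵢ − x̄): 6.4875, -2.2125, 3.3875, -15.4125, 3.0875, -0.3125, 6.6875, -1.7125
Σ(xᵢ − x̄)² = 353.2888 ⇒ m₂ = 353.2888/8 = 44.16109
Σ(xᵢ − x̄)³ = -3036.6173 ⇒ m₃ = -3036.6173/8 = -379.57717
m₂^(3/2) = 44.16109^(1.5) = 293.46731
g₁ = m₃ / m₂^(3/2) = -379.57717 / 293.46731 ≈ -1.293

-1.293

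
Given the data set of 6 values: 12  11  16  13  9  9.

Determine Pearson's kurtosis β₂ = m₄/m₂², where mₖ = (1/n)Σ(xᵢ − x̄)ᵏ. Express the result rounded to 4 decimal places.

2.1969

x̄ = 11.6667
Σ(xᵢ − x̄)² = 35.3333 ⇒ m₂ = 5.88889
Σ(xᵢ − x̄)⁴ = 457.1111 ⇒ m₄ = 76.18519
m₂² = 34.67901
β₂ = m₄/m₂² = 76.18519 / 34.67901 ≈ 2.1969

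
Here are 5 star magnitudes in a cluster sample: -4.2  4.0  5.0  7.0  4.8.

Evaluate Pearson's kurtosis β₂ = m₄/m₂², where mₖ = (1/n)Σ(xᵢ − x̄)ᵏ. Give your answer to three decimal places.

x̄ = 3.3200
Σ(xᵢ − x̄)² = 75.5680 ⇒ m₂ = 15.11360
Σ(xᵢ − x̄)⁴ = 3394.3219 ⇒ m₄ = 678.86439
m₂² = 228.42090
β₂ = m₄/m₂² = 678.86439 / 228.42090 ≈ 2.972

2.972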